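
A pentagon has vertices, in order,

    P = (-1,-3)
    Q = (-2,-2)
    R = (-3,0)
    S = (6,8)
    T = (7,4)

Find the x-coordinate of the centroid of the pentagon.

548/249

Apply Gauss's area formula. First the cross-terms c_i = x_i·y_{i+1} − x_{i+1}·y_i:
  -4, -6, -24, -32, -17  ⇒  2A = -83, A = -41.5.
Then Σ (x_i + x_{i+1})·c_i = -548, so x̄ = -548 / (6·(-41.5)) = 548/249.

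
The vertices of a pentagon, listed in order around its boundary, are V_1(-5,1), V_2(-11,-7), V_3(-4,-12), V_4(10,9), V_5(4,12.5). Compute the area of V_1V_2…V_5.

Cross-terms: 46, 104, 84, 89, 66.5  ⇒  Σ = 389.5
Area = |Σ|/2 = 194.75.

194.75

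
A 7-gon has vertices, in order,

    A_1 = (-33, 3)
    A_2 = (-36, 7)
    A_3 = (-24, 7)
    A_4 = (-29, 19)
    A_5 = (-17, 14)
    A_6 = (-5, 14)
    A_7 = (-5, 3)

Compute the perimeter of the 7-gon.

|A_1A_2| = √((-3)² + (4)²) = √25 = 5
|A_2A_3| = √((12)² + (0)²) = √144 = 12
|A_3A_4| = √((-5)² + (12)²) = √169 = 13
|A_4A_5| = √((12)² + (-5)²) = √169 = 13
|A_5A_6| = √((12)² + (0)²) = √144 = 12
|A_6A_7| = √((0)² + (-11)²) = √121 = 11
|A_7A_1| = √((-28)² + (0)²) = √784 = 28
Perimeter = 5 + 12 + 13 + 13 + 12 + 11 + 28 = 94.

94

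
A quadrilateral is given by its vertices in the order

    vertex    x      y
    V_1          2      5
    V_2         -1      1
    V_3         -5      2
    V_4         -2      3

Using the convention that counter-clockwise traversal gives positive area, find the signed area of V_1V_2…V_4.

-8.5

Apply Gauss's area formula: 2A = Σ (x_i·y_{i+1} − x_{i+1}·y_i), indices taken mod 4.
Σ = (7) + (3) + (-11) + (-16) = -17
Signed area = Σ/2 = -8.5 (negative ⇒ clockwise traversal).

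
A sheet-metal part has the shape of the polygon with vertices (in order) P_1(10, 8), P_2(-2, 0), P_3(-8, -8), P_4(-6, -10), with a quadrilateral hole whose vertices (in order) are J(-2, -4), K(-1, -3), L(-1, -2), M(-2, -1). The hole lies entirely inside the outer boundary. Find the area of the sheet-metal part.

Outer boundary:
Σ = (16) + (16) + (32) + (52) = 116
Area = |Σ|/2 = 58.
Hole:
Apply the surveyor's formula: 2A = Σ (x_i·y_{i+1} − x_{i+1}·y_i), indices taken mod 4.
Σ = (2) + (-1) + (-3) + (6) = 4
Area = |Σ|/2 = 2.
Net area = 58 − 2 = 56.

56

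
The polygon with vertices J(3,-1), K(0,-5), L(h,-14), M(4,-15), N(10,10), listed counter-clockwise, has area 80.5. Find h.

3

Write out the shoelace sum; only the two edges meeting at L involve h:
2·Area = [(0·(-14) − h·(-5)) + (h·(-15) − 4·(-14))] + 135
       = -10·h + 191 = 161
⇒ h = 3.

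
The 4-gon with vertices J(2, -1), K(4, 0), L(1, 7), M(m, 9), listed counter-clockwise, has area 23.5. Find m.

-3

Write out the shoelace sum; only the two edges meeting at M involve m:
2·Area = [(1·9 − m·7) + (m·(-1) − 2·9)] + 32
       = -8·m + 23 = 47
⇒ m = -3.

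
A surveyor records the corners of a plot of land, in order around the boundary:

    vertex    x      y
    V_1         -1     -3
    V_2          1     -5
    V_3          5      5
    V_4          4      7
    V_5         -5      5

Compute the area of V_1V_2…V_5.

64

Apply the shoelace formula: 2A = Σ (x_i·y_{i+1} − x_{i+1}·y_i), indices taken mod 5.
Σ = (8) + (30) + (15) + (55) + (20) = 128
Area = |Σ|/2 = 64.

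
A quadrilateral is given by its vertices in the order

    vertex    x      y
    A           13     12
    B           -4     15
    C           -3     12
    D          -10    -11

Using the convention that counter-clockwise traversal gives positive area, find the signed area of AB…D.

Apply the surveyor's formula: 2A = Σ (x_i·y_{i+1} − x_{i+1}·y_i), indices taken mod 4.
Σ = (243) + (-3) + (153) + (23) = 416
Signed area = Σ/2 = 208 (positive ⇒ counter-clockwise traversal).

208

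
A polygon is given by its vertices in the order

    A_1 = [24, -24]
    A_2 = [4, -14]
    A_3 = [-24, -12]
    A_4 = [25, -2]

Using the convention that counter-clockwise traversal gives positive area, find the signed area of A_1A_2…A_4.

Apply the shoelace (surveyor's) formula: 2A = Σ (x_i·y_{i+1} − x_{i+1}·y_i), indices taken mod 4.
A_1→A_2: (24)(-14) − (4)(-24) = -240
A_2→A_3: (4)(-12) − (-24)(-14) = -384
A_3→A_4: (-24)(-2) − (25)(-12) = 348
A_4→A_1: (25)(-24) − (24)(-2) = -552
Σ = -828
Signed area = Σ/2 = -414 (negative ⇒ clockwise traversal).

-414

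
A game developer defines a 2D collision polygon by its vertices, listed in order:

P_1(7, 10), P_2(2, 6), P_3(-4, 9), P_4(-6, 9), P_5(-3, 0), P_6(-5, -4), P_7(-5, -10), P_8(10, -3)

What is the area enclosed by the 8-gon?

193.5

Apply the shoelace (surveyor's) formula: 2A = Σ (x_i·y_{i+1} − x_{i+1}·y_i), indices taken mod 8.
Σ = (22) + (42) + (18) + (27) + (12) + (30) + (115) + (121) = 387
Area = |Σ|/2 = 193.5.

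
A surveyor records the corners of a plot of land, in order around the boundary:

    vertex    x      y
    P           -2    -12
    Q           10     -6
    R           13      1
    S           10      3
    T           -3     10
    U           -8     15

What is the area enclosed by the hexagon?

259.5

Σ = (132) + (88) + (29) + (109) + (35) + (126) = 519
Area = |Σ|/2 = 259.5.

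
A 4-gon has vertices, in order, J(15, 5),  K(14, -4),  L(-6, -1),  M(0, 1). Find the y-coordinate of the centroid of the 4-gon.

10/189

Apply the shoelace (surveyor's) formula. First the cross-terms c_i = x_i·y_{i+1} − x_{i+1}·y_i:
  -130, -38, -6, -15  ⇒  2A = -189, A = -94.5.
Then Σ (y_i + y_{i+1})·c_i = -30, so ȳ = -30 / (6·(-94.5)) = 10/189.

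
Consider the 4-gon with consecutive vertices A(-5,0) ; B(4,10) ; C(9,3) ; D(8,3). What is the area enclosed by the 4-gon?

55

Apply the surveyor's formula: 2A = Σ (x_i·y_{i+1} − x_{i+1}·y_i), indices taken mod 4.
Cross-terms: -50, -78, 3, 15  ⇒  Σ = -110
Area = |Σ|/2 = 55.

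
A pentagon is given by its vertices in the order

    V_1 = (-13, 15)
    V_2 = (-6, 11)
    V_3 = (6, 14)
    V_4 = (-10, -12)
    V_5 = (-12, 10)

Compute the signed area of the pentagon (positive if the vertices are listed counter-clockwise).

Σ = (-53) + (-150) + (68) + (-244) + (-50) = -429
Signed area = Σ/2 = -214.5 (negative ⇒ clockwise traversal).

-214.5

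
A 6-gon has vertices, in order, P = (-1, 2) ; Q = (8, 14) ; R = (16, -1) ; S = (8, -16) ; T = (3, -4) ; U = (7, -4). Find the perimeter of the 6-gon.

76

|PQ| = √((9)² + (12)²) = √225 = 15
|QR| = √((8)² + (-15)²) = √289 = 17
|RS| = √((-8)² + (-15)²) = √289 = 17
|ST| = √((-5)² + (12)²) = √169 = 13
|TU| = √((4)² + (0)²) = √16 = 4
|UP| = √((-8)² + (6)²) = √100 = 10
Perimeter = 15 + 17 + 17 + 13 + 4 + 10 = 76.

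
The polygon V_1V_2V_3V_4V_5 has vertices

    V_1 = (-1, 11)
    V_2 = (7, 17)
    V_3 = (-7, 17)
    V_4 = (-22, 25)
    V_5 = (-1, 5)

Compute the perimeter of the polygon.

76

|V_1V_2| = √((8)² + (6)²) = √100 = 10
|V_2V_3| = √((-14)² + (0)²) = √196 = 14
|V_3V_4| = √((-15)² + (8)²) = √289 = 17
|V_4V_5| = √((21)² + (-20)²) = √841 = 29
|V_5V_1| = √((0)² + (6)²) = √36 = 6
Perimeter = 10 + 14 + 17 + 29 + 6 = 76.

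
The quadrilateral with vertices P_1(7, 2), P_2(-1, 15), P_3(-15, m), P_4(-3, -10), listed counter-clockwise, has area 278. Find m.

The doubled signed area Σ (x_i y_{i+1} − x_{i+1} y_i) is linear in m.
With m=0 it equals 546; the coefficient of m is 2 (from the two edges through P_3).
So 2·m + 546 = 2·278 = 556 ⇒ m = 5.

5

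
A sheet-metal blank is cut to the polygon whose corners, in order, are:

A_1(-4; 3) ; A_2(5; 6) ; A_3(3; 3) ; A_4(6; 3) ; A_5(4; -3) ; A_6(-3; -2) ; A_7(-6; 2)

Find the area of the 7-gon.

63

Apply the surveyor's formula: 2A = Σ (x_i·y_{i+1} − x_{i+1}·y_i), indices taken mod 7.
Σ = (-39) + (-3) + (-9) + (-30) + (-17) + (-18) + (-10) = -126
Area = |Σ|/2 = 63.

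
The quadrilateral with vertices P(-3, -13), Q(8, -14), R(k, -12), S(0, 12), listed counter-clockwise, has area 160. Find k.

Write out the shoelace sum; only the two edges meeting at R involve k:
2·Area = [(8·(-12) − k·(-14)) + (k·12 − 0·(-12))] + 182
       = 26·k + 86 = 320
⇒ k = 9.

9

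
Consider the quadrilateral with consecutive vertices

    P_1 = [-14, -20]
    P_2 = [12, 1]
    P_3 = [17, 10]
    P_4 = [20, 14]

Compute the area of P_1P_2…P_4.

81.5

Σ = (226) + (103) + (38) + (-204) = 163
Area = |Σ|/2 = 81.5.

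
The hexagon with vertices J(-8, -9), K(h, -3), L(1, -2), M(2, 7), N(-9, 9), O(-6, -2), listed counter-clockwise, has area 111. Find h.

-1

The doubled signed area Σ (x_i y_{i+1} − x_{i+1} y_i) is linear in h.
With h=0 it equals 229; the coefficient of h is 7 (from the two edges through K).
So 7·h + 229 = 2·111 = 222 ⇒ h = -1.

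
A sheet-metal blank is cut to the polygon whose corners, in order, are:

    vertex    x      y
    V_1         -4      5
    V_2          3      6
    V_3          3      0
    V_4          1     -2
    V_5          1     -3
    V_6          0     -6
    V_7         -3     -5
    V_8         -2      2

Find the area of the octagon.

Apply the shoelace (surveyor's) formula: 2A = Σ (x_i·y_{i+1} − x_{i+1}·y_i), indices taken mod 8.
Cross-terms: -39, -18, -6, -1, -6, -18, -16, -2  ⇒  Σ = -106
Area = |Σ|/2 = 53.

53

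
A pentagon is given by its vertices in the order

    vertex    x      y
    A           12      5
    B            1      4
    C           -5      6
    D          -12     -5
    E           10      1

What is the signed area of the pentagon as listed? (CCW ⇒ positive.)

121

Σ = (43) + (26) + (97) + (38) + (38) = 242
Signed area = Σ/2 = 121 (positive ⇒ counter-clockwise traversal).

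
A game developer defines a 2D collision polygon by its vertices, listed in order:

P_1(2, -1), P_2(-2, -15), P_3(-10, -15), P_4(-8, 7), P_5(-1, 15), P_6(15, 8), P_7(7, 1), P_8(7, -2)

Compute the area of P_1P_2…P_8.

Σ = (-32) + (-120) + (-190) + (-113) + (-233) + (-41) + (-21) + (-3) = -753
Area = |Σ|/2 = 376.5.

376.5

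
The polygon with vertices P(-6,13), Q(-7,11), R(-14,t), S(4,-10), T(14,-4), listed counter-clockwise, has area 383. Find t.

-15

Write out the shoelace sum; only the two edges meeting at R involve t:
2·Area = [((-7)·t − (-14)·11) + ((-14)·(-10) − 4·t)] + 307
       = -11·t + 601 = 766
⇒ t = -15.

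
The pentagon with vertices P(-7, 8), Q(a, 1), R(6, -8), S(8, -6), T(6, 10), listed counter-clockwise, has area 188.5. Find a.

-8

The doubled signed area Σ (x_i y_{i+1} − x_{i+1} y_i) is linear in a.
With a=0 it equals 249; the coefficient of a is -16 (from the two edges through Q).
So -16·a + 249 = 2·188.5 = 377 ⇒ a = -8.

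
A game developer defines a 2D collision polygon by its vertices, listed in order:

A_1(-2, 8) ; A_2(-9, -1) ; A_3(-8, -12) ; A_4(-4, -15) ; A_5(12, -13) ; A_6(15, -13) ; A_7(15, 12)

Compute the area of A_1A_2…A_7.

Σ = (74) + (100) + (72) + (232) + (39) + (375) + (144) = 1036
Area = |Σ|/2 = 518.

518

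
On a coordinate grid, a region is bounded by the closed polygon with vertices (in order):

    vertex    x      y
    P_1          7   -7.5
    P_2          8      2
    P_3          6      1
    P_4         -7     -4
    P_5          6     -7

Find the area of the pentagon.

Apply the shoelace (surveyor's) formula: 2A = Σ (x_i·y_{i+1} − x_{i+1}·y_i), indices taken mod 5.
P_1→P_2: (7)(2) − (8)(-7.5) = 74
P_2→P_3: (8)(1) − (6)(2) = -4
P_3→P_4: (6)(-4) − (-7)(1) = -17
P_4→P_5: (-7)(-7) − (6)(-4) = 73
P_5→P_1: (6)(-7.5) − (7)(-7) = 4
Σ = 130
Area = |Σ|/2 = 65.

65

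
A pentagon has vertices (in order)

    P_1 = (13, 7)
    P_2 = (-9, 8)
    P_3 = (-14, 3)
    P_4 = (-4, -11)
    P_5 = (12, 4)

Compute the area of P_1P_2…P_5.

Apply the shoelace formula: 2A = Σ (x_i·y_{i+1} − x_{i+1}·y_i), indices taken mod 5.
Cross-terms: 167, 85, 166, 116, 32  ⇒  Σ = 566
Area = |Σ|/2 = 283.

283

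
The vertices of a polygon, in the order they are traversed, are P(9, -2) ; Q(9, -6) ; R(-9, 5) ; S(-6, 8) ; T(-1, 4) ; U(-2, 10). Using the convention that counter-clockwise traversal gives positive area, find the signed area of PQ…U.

-95.5

Apply the shoelace (surveyor's) formula: 2A = Σ (x_i·y_{i+1} − x_{i+1}·y_i), indices taken mod 6.
P→Q: (9)(-6) − (9)(-2) = -36
Q→R: (9)(5) − (-9)(-6) = -9
R→S: (-9)(8) − (-6)(5) = -42
S→T: (-6)(4) − (-1)(8) = -16
T→U: (-1)(10) − (-2)(4) = -2
U→P: (-2)(-2) − (9)(10) = -86
Σ = -191
Signed area = Σ/2 = -95.5 (negative ⇒ clockwise traversal).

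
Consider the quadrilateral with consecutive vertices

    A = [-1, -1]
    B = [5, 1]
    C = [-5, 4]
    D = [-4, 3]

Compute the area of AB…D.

Apply the surveyor's formula: 2A = Σ (x_i·y_{i+1} − x_{i+1}·y_i), indices taken mod 4.
Σ = (4) + (25) + (1) + (7) = 37
Area = |Σ|/2 = 18.5.

18.5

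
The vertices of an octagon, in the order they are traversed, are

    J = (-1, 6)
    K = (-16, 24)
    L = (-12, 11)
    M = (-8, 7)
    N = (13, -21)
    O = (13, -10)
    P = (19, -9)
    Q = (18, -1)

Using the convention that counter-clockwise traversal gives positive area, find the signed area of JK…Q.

Apply Gauss's area formula: 2A = Σ (x_i·y_{i+1} − x_{i+1}·y_i), indices taken mod 8.
J→K: (-1)(24) − (-16)(6) = 72
K→L: (-16)(11) − (-12)(24) = 112
L→M: (-12)(7) − (-8)(11) = 4
M→N: (-8)(-21) − (13)(7) = 77
N→O: (13)(-10) − (13)(-21) = 143
O→P: (13)(-9) − (19)(-10) = 73
P→Q: (19)(-1) − (18)(-9) = 143
Q→J: (18)(6) − (-1)(-1) = 107
Σ = 731
Signed area = Σ/2 = 365.5 (positive ⇒ counter-clockwise traversal).

365.5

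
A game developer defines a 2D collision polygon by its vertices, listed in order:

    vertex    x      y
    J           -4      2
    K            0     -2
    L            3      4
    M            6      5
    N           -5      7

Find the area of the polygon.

Apply the surveyor's formula: 2A = Σ (x_i·y_{i+1} − x_{i+1}·y_i), indices taken mod 5.
J→K: (-4)(-2) − (0)(2) = 8
K→L: (0)(4) − (3)(-2) = 6
L→M: (3)(5) − (6)(4) = -9
M→N: (6)(7) − (-5)(5) = 67
N→J: (-5)(2) − (-4)(7) = 18
Σ = 90
Area = |Σ|/2 = 45.

45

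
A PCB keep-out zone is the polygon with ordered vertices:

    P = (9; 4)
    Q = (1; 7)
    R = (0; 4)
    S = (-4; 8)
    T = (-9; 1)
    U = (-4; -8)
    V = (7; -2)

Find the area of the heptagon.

Cross-terms: 59, 4, 16, 68, 76, 64, 46  ⇒  Σ = 333
Area = |Σ|/2 = 166.5.

166.5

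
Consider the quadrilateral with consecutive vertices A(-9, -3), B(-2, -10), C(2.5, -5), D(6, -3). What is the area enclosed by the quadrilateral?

Σ = (84) + (35) + (22.5) + (-45) = 96.5
Area = |Σ|/2 = 48.25.

48.25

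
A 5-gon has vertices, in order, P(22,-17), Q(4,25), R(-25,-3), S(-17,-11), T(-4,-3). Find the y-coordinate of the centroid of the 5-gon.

149/57

Apply the surveyor's formula. First the cross-terms c_i = x_i·y_{i+1} − x_{i+1}·y_i:
  618, 613, 224, 7, 134  ⇒  2A = 1596, A = 798.
Then Σ (y_i + y_{i+1})·c_i = 12516, so ȳ = 12516 / (6·798) = 149/57.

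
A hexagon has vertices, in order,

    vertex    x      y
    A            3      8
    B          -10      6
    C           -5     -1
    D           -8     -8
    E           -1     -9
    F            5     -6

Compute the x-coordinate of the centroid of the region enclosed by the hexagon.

Apply the surveyor's formula. First the cross-terms c_i = x_i·y_{i+1} − x_{i+1}·y_i:
  98, 40, 32, 64, 51, 58  ⇒  2A = 343, A = 171.5.
Then Σ (x_i + x_{i+1})·c_i = -1610, so x̄ = -1610 / (6·171.5) = -230/147.

-230/147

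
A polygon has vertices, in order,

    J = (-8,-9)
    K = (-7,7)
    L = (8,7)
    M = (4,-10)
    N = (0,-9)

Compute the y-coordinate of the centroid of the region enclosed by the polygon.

-134/165

Apply Gauss's area formula. First the cross-terms c_i = x_i·y_{i+1} − x_{i+1}·y_i:
  -119, -105, -108, -36, -72  ⇒  2A = -440, A = -220.
Then Σ (y_i + y_{i+1})·c_i = 1072, so ȳ = 1072 / (6·(-220)) = -134/165.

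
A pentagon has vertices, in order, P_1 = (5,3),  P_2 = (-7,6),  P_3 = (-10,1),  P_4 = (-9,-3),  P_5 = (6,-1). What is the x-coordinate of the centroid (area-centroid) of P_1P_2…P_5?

-524/193

Apply the surveyor's formula. First the cross-terms c_i = x_i·y_{i+1} − x_{i+1}·y_i:
  51, 53, 39, 27, 23  ⇒  2A = 193, A = 96.5.
Then Σ (x_i + x_{i+1})·c_i = -1572, so x̄ = -1572 / (6·96.5) = -524/193.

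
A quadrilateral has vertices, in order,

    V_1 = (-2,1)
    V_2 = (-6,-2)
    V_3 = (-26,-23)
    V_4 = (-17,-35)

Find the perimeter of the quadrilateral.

88

|V_1V_2| = √((-4)² + (-3)²) = √25 = 5
|V_2V_3| = √((-20)² + (-21)²) = √841 = 29
|V_3V_4| = √((9)² + (-12)²) = √225 = 15
|V_4V_1| = √((15)² + (36)²) = √1521 = 39
Perimeter = 5 + 29 + 15 + 39 = 88.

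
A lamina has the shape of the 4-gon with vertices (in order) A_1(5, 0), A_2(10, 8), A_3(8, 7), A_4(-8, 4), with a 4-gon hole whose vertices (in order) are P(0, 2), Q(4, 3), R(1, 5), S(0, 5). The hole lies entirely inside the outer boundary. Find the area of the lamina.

Outer boundary:
Apply the shoelace (surveyor's) formula: 2A = Σ (x_i·y_{i+1} − x_{i+1}·y_i), indices taken mod 4.
Σ = (40) + (6) + (88) + (-20) = 114
Area = |Σ|/2 = 57.
Hole:
Σ = (-8) + (17) + (5) + (0) = 14
Area = |Σ|/2 = 7.
Net area = 57 − 7 = 50.

50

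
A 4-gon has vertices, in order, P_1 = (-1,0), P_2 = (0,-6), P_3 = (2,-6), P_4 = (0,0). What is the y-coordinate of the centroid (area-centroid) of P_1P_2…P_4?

Apply Gauss's area formula. First the cross-terms c_i = x_i·y_{i+1} − x_{i+1}·y_i:
  6, 12, 0, 0  ⇒  2A = 18, A = 9.
Then Σ (y_i + y_{i+1})·c_i = -180, so ȳ = -180 / (6·9) = -10/3.

-10/3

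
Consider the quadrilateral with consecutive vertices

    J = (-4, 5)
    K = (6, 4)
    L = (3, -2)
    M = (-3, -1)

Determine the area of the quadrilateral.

Apply Gauss's area formula: 2A = Σ (x_i·y_{i+1} − x_{i+1}·y_i), indices taken mod 4.
Cross-terms: -46, -24, -9, -19  ⇒  Σ = -98
Area = |Σ|/2 = 49.

49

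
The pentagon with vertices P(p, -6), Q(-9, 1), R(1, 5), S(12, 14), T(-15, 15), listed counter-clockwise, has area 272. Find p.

-15

Write out the shoelace sum; only the two edges meeting at P involve p:
2·Area = [((-15)·(-6) − p·15) + (p·1 − (-9)·(-6))] + 298
       = -14·p + 334 = 544
⇒ p = -15.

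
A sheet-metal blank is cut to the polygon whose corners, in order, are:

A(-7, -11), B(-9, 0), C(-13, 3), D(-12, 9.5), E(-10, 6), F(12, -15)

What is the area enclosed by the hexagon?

A→B: (-7)(0) − (-9)(-11) = -99
B→C: (-9)(3) − (-13)(0) = -27
C→D: (-13)(9.5) − (-12)(3) = -87.5
D→E: (-12)(6) − (-10)(9.5) = 23
E→F: (-10)(-15) − (12)(6) = 78
F→A: (12)(-11) − (-7)(-15) = -237
Σ = -349.5
Area = |Σ|/2 = 174.75.

174.75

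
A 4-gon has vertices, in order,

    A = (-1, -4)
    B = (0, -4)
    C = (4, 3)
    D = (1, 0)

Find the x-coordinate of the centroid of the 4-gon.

15/13

Apply the shoelace (surveyor's) formula. First the cross-terms c_i = x_i·y_{i+1} − x_{i+1}·y_i:
  4, 16, -3, -4  ⇒  2A = 13, A = 6.5.
Then Σ (x_i + x_{i+1})·c_i = 45, so x̄ = 45 / (6·6.5) = 15/13.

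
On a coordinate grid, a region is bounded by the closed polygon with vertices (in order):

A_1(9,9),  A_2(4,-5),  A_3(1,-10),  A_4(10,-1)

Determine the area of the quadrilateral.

41

Σ = (-81) + (-35) + (99) + (99) = 82
Area = |Σ|/2 = 41.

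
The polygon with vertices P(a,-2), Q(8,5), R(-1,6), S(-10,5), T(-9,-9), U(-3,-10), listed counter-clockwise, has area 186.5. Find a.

Write out the shoelace sum; only the two edges meeting at P involve a:
2·Area = [((-3)·(-2) − a·(-10)) + (a·5 − 8·(-2))] + 306
       = 15·a + 328 = 373
⇒ a = 3.

3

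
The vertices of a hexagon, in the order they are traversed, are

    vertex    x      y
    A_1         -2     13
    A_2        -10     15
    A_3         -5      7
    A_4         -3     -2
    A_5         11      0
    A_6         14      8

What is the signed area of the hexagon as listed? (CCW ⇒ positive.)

Apply the surveyor's formula: 2A = Σ (x_i·y_{i+1} − x_{i+1}·y_i), indices taken mod 6.
Σ = (100) + (5) + (31) + (22) + (88) + (198) = 444
Signed area = Σ/2 = 222 (positive ⇒ counter-clockwise traversal).

222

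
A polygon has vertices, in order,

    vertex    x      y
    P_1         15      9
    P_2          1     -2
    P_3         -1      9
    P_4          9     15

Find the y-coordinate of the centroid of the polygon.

Apply the shoelace (surveyor's) formula. First the cross-terms c_i = x_i·y_{i+1} − x_{i+1}·y_i:
  -39, 7, -96, -144  ⇒  2A = -272, A = -136.
Then Σ (y_i + y_{i+1})·c_i = -5984, so ȳ = -5984 / (6·(-136)) = 22/3.

22/3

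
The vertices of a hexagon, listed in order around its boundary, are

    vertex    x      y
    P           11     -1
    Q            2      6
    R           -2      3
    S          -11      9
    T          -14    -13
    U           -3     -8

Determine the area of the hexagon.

Σ = (68) + (18) + (15) + (269) + (73) + (91) = 534
Area = |Σ|/2 = 267.

267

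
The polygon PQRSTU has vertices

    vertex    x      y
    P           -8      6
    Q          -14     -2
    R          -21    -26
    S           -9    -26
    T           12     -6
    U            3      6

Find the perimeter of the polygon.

|PQ| = √((-6)² + (-8)²) = √100 = 10
|QR| = √((-7)² + (-24)²) = √625 = 25
|RS| = √((12)² + (0)²) = √144 = 12
|ST| = √((21)² + (20)²) = √841 = 29
|TU| = √((-9)² + (12)²) = √225 = 15
|UP| = √((-11)² + (0)²) = √121 = 11
Perimeter = 10 + 25 + 12 + 29 + 15 + 11 = 102.

102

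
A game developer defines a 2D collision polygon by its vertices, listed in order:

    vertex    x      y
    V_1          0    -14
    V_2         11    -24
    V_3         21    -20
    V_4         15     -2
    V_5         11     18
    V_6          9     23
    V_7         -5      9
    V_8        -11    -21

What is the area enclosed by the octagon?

816.5

Apply the shoelace formula: 2A = Σ (x_i·y_{i+1} − x_{i+1}·y_i), indices taken mod 8.
V_1→V_2: (0)(-24) − (11)(-14) = 154
V_2→V_3: (11)(-20) − (21)(-24) = 284
V_3→V_4: (21)(-2) − (15)(-20) = 258
V_4→V_5: (15)(18) − (11)(-2) = 292
V_5→V_6: (11)(23) − (9)(18) = 91
V_6→V_7: (9)(9) − (-5)(23) = 196
V_7→V_8: (-5)(-21) − (-11)(9) = 204
V_8→V_1: (-11)(-14) − (0)(-21) = 154
Σ = 1633
Area = |Σ|/2 = 816.5.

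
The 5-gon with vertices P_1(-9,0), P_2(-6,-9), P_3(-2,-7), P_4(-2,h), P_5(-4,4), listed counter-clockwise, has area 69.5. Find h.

10

Write out the shoelace sum; only the two edges meeting at P_4 involve h:
2·Area = [((-2)·h − (-2)·(-7)) + ((-2)·4 − (-4)·h)] + 141
       = 2·h + 119 = 139
⇒ h = 10.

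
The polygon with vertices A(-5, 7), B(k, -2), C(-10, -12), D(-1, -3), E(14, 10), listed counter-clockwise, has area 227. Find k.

-14

The doubled signed area Σ (x_i y_{i+1} − x_{i+1} y_i) is linear in k.
With k=0 it equals 188; the coefficient of k is -19 (from the two edges through B).
So -19·k + 188 = 2·227 = 454 ⇒ k = -14.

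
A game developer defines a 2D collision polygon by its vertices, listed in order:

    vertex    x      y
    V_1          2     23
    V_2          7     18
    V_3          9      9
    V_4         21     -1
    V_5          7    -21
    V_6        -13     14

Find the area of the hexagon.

Apply the surveyor's formula: 2A = Σ (x_i·y_{i+1} − x_{i+1}·y_i), indices taken mod 6.
Σ = (-125) + (-99) + (-198) + (-434) + (-175) + (-327) = -1358
Area = |Σ|/2 = 679.

679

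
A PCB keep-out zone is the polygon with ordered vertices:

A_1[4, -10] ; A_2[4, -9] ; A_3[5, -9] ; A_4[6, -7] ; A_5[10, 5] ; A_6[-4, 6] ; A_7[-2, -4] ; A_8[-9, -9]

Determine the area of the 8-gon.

Apply the shoelace (surveyor's) formula: 2A = Σ (x_i·y_{i+1} − x_{i+1}·y_i), indices taken mod 8.
Σ = (4) + (9) + (19) + (100) + (80) + (28) + (-18) + (126) = 348
Area = |Σ|/2 = 174.

174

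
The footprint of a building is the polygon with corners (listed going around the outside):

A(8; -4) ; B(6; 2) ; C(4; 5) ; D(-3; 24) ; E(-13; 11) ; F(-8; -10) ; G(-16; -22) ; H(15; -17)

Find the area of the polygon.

Apply Gauss's area formula: 2A = Σ (x_i·y_{i+1} − x_{i+1}·y_i), indices taken mod 8.
A→B: (8)(2) − (6)(-4) = 40
B→C: (6)(5) − (4)(2) = 22
C→D: (4)(24) − (-3)(5) = 111
D→E: (-3)(11) − (-13)(24) = 279
E→F: (-13)(-10) − (-8)(11) = 218
F→G: (-8)(-22) − (-16)(-10) = 16
G→H: (-16)(-17) − (15)(-22) = 602
H→A: (15)(-4) − (8)(-17) = 76
Σ = 1364
Area = |Σ|/2 = 682.

682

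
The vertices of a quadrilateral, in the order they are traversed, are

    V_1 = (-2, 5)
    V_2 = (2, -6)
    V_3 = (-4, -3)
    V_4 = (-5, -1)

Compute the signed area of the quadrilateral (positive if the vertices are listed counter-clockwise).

-33

Apply Gauss's area formula: 2A = Σ (x_i·y_{i+1} − x_{i+1}·y_i), indices taken mod 4.
V_1→V_2: (-2)(-6) − (2)(5) = 2
V_2→V_3: (2)(-3) − (-4)(-6) = -30
V_3→V_4: (-4)(-1) − (-5)(-3) = -11
V_4→V_1: (-5)(5) − (-2)(-1) = -27
Σ = -66
Signed area = Σ/2 = -33 (negative ⇒ clockwise traversal).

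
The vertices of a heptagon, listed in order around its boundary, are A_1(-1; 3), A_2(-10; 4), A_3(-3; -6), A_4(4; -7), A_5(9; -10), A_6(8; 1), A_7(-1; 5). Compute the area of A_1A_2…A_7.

149

Apply the surveyor's formula: 2A = Σ (x_i·y_{i+1} − x_{i+1}·y_i), indices taken mod 7.
Σ = (26) + (72) + (45) + (23) + (89) + (41) + (2) = 298
Area = |Σ|/2 = 149.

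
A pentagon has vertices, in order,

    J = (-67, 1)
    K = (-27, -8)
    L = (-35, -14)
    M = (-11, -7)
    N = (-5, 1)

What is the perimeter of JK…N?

|JK| = √((40)² + (-9)²) = √1681 = 41
|KL| = √((-8)² + (-6)²) = √100 = 10
|LM| = √((24)² + (7)²) = √625 = 25
|MN| = √((6)² + (8)²) = √100 = 10
|NJ| = √((-62)² + (0)²) = √3844 = 62
Perimeter = 41 + 10 + 25 + 10 + 62 = 148.

148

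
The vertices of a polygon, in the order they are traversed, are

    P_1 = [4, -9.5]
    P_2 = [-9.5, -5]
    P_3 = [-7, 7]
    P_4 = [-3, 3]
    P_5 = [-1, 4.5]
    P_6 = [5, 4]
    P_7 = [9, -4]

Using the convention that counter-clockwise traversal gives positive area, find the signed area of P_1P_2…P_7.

-187.125

Cross-terms: -110.25, -101.5, 0, -10.5, -26.5, -56, -69.5  ⇒  Σ = -374.25
Signed area = Σ/2 = -187.125 (negative ⇒ clockwise traversal).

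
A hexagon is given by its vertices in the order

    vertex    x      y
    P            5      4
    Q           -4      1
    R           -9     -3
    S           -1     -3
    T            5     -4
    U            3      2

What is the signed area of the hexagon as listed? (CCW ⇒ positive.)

54.5

Apply the shoelace (surveyor's) formula: 2A = Σ (x_i·y_{i+1} − x_{i+1}·y_i), indices taken mod 6.
Σ = (21) + (21) + (24) + (19) + (22) + (2) = 109
Signed area = Σ/2 = 54.5 (positive ⇒ counter-clockwise traversal).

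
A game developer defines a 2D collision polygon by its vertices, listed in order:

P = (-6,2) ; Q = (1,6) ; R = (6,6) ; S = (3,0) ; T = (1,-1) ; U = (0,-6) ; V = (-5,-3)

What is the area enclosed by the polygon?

Σ = (-38) + (-30) + (-18) + (-3) + (-6) + (-30) + (-28) = -153
Area = |Σ|/2 = 76.5.

76.5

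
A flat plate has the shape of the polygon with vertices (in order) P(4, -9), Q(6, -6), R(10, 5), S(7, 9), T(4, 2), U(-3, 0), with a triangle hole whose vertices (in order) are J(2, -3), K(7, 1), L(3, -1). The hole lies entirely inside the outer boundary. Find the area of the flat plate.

Outer boundary:
Apply the shoelace formula: 2A = Σ (x_i·y_{i+1} − x_{i+1}·y_i), indices taken mod 6.
Σ = (30) + (90) + (55) + (-22) + (6) + (27) = 186
Area = |Σ|/2 = 93.
Hole:
Cross-terms: 23, -10, -7  ⇒  Σ = 6
Area = |Σ|/2 = 3.
Net area = 93 − 3 = 90.

90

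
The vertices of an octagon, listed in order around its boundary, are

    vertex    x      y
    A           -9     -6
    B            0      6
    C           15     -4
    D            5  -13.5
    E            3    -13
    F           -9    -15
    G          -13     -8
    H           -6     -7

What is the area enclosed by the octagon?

310

Apply the shoelace formula: 2A = Σ (x_i·y_{i+1} − x_{i+1}·y_i), indices taken mod 8.
A→B: (-9)(6) − (0)(-6) = -54
B→C: (0)(-4) − (15)(6) = -90
C→D: (15)(-13.5) − (5)(-4) = -182.5
D→E: (5)(-13) − (3)(-13.5) = -24.5
E→F: (3)(-15) − (-9)(-13) = -162
F→G: (-9)(-8) − (-13)(-15) = -123
G→H: (-13)(-7) − (-6)(-8) = 43
H→A: (-6)(-6) − (-9)(-7) = -27
Σ = -620
Area = |Σ|/2 = 310.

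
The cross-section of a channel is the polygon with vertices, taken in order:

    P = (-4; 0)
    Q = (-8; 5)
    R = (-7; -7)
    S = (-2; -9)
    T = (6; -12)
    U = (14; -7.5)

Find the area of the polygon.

145.5

Apply Gauss's area formula: 2A = Σ (x_i·y_{i+1} − x_{i+1}·y_i), indices taken mod 6.
Σ = (-20) + (91) + (49) + (78) + (123) + (-30) = 291
Area = |Σ|/2 = 145.5.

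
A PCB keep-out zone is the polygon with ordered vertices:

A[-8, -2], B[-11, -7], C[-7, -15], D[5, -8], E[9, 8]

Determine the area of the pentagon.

Apply Gauss's area formula: 2A = Σ (x_i·y_{i+1} − x_{i+1}·y_i), indices taken mod 5.
Cross-terms: 34, 116, 131, 112, 46  ⇒  Σ = 439
Area = |Σ|/2 = 219.5.

219.5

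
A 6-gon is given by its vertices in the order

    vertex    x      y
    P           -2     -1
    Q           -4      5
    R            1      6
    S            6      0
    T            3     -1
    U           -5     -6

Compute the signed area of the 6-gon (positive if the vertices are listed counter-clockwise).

Cross-terms: -14, -29, -36, -6, -23, -7  ⇒  Σ = -115
Signed area = Σ/2 = -57.5 (negative ⇒ clockwise traversal).

-57.5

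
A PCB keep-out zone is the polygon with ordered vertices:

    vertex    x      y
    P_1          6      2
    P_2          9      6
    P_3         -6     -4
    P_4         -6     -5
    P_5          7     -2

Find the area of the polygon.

Σ = (18) + (0) + (6) + (47) + (26) = 97
Area = |Σ|/2 = 48.5.

48.5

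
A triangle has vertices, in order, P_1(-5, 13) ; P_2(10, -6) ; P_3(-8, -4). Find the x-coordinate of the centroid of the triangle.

-1

Apply the surveyor's formula. First the cross-terms c_i = x_i·y_{i+1} − x_{i+1}·y_i:
  -100, -88, -124  ⇒  2A = -312, A = -156.
Then Σ (x_i + x_{i+1})·c_i = 936, so x̄ = 936 / (6·(-156)) = -1.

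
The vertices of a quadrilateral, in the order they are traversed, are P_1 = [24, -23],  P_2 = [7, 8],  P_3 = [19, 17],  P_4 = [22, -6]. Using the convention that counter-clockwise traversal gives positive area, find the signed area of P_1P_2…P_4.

-265

Apply Gauss's area formula: 2A = Σ (x_i·y_{i+1} − x_{i+1}·y_i), indices taken mod 4.
Cross-terms: 353, -33, -488, -362  ⇒  Σ = -530
Signed area = Σ/2 = -265 (negative ⇒ clockwise traversal).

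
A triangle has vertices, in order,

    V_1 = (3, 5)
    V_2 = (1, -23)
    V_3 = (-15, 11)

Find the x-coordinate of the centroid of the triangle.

-11/3

Apply the shoelace formula. First the cross-terms c_i = x_i·y_{i+1} − x_{i+1}·y_i:
  -74, -334, -108  ⇒  2A = -516, A = -258.
Then Σ (x_i + x_{i+1})·c_i = 5676, so x̄ = 5676 / (6·(-258)) = -11/3.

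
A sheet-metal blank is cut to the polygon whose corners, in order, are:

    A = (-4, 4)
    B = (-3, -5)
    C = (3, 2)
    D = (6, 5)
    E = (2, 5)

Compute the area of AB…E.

46

Apply the shoelace formula: 2A = Σ (x_i·y_{i+1} − x_{i+1}·y_i), indices taken mod 5.
A→B: (-4)(-5) − (-3)(4) = 32
B→C: (-3)(2) − (3)(-5) = 9
C→D: (3)(5) − (6)(2) = 3
D→E: (6)(5) − (2)(5) = 20
E→A: (2)(4) − (-4)(5) = 28
Σ = 92
Area = |Σ|/2 = 46.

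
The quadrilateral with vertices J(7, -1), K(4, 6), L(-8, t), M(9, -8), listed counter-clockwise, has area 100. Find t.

1

The doubled signed area Σ (x_i y_{i+1} − x_{i+1} y_i) is linear in t.
With t=0 it equals 205; the coefficient of t is -5 (from the two edges through L).
So -5·t + 205 = 2·100 = 200 ⇒ t = 1.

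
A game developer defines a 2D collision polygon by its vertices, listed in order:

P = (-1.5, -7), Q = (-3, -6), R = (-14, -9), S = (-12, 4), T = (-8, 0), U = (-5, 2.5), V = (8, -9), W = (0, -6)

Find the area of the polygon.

Apply the surveyor's formula: 2A = Σ (x_i·y_{i+1} − x_{i+1}·y_i), indices taken mod 8.
P→Q: (-1.5)(-6) − (-3)(-7) = -12
Q→R: (-3)(-9) − (-14)(-6) = -57
R→S: (-14)(4) − (-12)(-9) = -164
S→T: (-12)(0) − (-8)(4) = 32
T→U: (-8)(2.5) − (-5)(0) = -20
U→V: (-5)(-9) − (8)(2.5) = 25
V→W: (8)(-6) − (0)(-9) = -48
W→P: (0)(-7) − (-1.5)(-6) = -9
Σ = -253
Area = |Σ|/2 = 126.5.

126.5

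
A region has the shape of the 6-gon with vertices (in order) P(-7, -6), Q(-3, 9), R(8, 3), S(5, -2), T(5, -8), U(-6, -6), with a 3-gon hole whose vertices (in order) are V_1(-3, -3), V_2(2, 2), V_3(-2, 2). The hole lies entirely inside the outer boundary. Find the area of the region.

143.5

Outer boundary:
Apply the surveyor's formula: 2A = Σ (x_i·y_{i+1} − x_{i+1}·y_i), indices taken mod 6.
Σ = (-81) + (-81) + (-31) + (-30) + (-78) + (-6) = -307
Area = |Σ|/2 = 153.5.
Hole:
Σ = (0) + (8) + (12) = 20
Area = |Σ|/2 = 10.
Net area = 153.5 − 10 = 143.5.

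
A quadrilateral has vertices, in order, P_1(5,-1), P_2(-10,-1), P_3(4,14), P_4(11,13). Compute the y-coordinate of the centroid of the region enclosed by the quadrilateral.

Apply the surveyor's formula. First the cross-terms c_i = x_i·y_{i+1} − x_{i+1}·y_i:
  -15, -136, -102, -76  ⇒  2A = -329, A = -164.5.
Then Σ (y_i + y_{i+1})·c_i = -5404, so ȳ = -5404 / (6·(-164.5)) = 772/141.

772/141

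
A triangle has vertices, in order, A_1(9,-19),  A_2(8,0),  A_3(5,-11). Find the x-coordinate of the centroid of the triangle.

Apply Gauss's area formula. First the cross-terms c_i = x_i·y_{i+1} − x_{i+1}·y_i:
  152, -88, 4  ⇒  2A = 68, A = 34.
Then Σ (x_i + x_{i+1})·c_i = 1496, so x̄ = 1496 / (6·34) = 22/3.

22/3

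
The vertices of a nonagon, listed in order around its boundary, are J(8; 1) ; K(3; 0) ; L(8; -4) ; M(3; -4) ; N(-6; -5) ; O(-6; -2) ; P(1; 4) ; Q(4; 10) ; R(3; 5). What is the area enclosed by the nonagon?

Cross-terms: -3, -12, -20, -39, -18, -22, -6, -10, -37  ⇒  Σ = -167
Area = |Σ|/2 = 83.5.

83.5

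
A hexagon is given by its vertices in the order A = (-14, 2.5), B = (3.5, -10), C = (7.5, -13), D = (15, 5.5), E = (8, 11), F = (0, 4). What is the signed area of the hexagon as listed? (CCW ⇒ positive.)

303

Apply Gauss's area formula: 2A = Σ (x_i·y_{i+1} − x_{i+1}·y_i), indices taken mod 6.
A→B: (-14)(-10) − (3.5)(2.5) = 131.25
B→C: (3.5)(-13) − (7.5)(-10) = 29.5
C→D: (7.5)(5.5) − (15)(-13) = 236.25
D→E: (15)(11) − (8)(5.5) = 121
E→F: (8)(4) − (0)(11) = 32
F→A: (0)(2.5) − (-14)(4) = 56
Σ = 606
Signed area = Σ/2 = 303 (positive ⇒ counter-clockwise traversal).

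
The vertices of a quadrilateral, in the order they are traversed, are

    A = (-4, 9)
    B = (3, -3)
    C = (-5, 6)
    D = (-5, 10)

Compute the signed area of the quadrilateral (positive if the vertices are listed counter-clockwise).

-18.5

Apply Gauss's area formula: 2A = Σ (x_i·y_{i+1} − x_{i+1}·y_i), indices taken mod 4.
Cross-terms: -15, 3, -20, -5  ⇒  Σ = -37
Signed area = Σ/2 = -18.5 (negative ⇒ clockwise traversal).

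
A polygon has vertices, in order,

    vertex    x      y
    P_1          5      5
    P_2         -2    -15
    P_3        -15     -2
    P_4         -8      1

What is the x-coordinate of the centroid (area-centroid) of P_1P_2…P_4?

Apply the surveyor's formula. First the cross-terms c_i = x_i·y_{i+1} − x_{i+1}·y_i:
  -65, -221, -31, -45  ⇒  2A = -362, A = -181.
Then Σ (x_i + x_{i+1})·c_i = 4410, so x̄ = 4410 / (6·(-181)) = -735/181.

-735/181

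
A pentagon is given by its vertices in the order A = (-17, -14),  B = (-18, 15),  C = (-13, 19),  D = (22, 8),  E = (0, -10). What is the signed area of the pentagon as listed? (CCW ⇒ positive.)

-783

Cross-terms: -507, -147, -522, -220, -170  ⇒  Σ = -1566
Signed area = Σ/2 = -783 (negative ⇒ clockwise traversal).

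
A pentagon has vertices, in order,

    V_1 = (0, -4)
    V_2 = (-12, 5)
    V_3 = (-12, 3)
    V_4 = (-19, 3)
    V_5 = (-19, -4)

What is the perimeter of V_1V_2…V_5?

50

|V_1V_2| = √((-12)² + (9)²) = √225 = 15
|V_2V_3| = √((0)² + (-2)²) = √4 = 2
|V_3V_4| = √((-7)² + (0)²) = √49 = 7
|V_4V_5| = √((0)² + (-7)²) = √49 = 7
|V_5V_1| = √((19)² + (0)²) = √361 = 19
Perimeter = 15 + 2 + 7 + 7 + 19 = 50.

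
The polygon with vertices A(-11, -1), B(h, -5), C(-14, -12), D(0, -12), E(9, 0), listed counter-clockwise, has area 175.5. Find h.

Write out the shoelace sum; only the two edges meeting at B involve h:
2·Area = [((-11)·(-5) − h·(-1)) + (h·(-12) − (-14)·(-5))] + 267
       = -11·h + 252 = 351
⇒ h = -9.

-9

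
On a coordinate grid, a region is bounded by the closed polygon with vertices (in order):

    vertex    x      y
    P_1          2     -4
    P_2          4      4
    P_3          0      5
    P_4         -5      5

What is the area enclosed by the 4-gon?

39.5

Apply Gauss's area formula: 2A = Σ (x_i·y_{i+1} − x_{i+1}·y_i), indices taken mod 4.
Σ = (24) + (20) + (25) + (10) = 79
Area = |Σ|/2 = 39.5.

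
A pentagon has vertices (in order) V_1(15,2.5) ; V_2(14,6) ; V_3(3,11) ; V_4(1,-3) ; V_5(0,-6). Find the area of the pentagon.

Apply the surveyor's formula: 2A = Σ (x_i·y_{i+1} − x_{i+1}·y_i), indices taken mod 5.
Σ = (55) + (136) + (-20) + (-6) + (90) = 255
Area = |Σ|/2 = 127.5.

127.5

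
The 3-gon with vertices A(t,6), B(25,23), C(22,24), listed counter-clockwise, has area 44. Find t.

-12

The doubled signed area Σ (x_i y_{i+1} − x_{i+1} y_i) is linear in t.
With t=0 it equals 76; the coefficient of t is -1 (from the two edges through A).
So -1·t + 76 = 2·44 = 88 ⇒ t = -12.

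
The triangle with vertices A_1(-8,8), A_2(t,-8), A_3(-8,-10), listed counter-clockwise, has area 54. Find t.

-14

Write out the shoelace sum; only the two edges meeting at A_2 involve t:
2·Area = [((-8)·(-8) − t·8) + (t·(-10) − (-8)·(-8))] + -144
       = -18·t + -144 = 108
⇒ t = -14.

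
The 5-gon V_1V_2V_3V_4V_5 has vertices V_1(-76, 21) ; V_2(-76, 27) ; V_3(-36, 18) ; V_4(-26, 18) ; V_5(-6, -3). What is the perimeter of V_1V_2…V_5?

|V_1V_2| = √((0)² + (6)²) = √36 = 6
|V_2V_3| = √((40)² + (-9)²) = √1681 = 41
|V_3V_4| = √((10)² + (0)²) = √100 = 10
|V_4V_5| = √((20)² + (-21)²) = √841 = 29
|V_5V_1| = √((-70)² + (24)²) = √5476 = 74
Perimeter = 6 + 41 + 10 + 29 + 74 = 160.

160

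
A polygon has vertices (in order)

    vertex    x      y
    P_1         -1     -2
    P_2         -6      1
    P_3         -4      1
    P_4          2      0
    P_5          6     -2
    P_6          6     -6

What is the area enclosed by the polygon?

31.5

Apply the shoelace (surveyor's) formula: 2A = Σ (x_i·y_{i+1} − x_{i+1}·y_i), indices taken mod 6.
Cross-terms: -13, -2, -2, -4, -24, -18  ⇒  Σ = -63
Area = |Σ|/2 = 31.5.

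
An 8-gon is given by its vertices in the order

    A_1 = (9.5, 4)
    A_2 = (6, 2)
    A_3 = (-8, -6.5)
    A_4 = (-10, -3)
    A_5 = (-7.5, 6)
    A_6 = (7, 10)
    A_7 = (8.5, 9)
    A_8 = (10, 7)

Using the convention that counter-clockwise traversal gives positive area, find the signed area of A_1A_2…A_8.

Apply the surveyor's formula: 2A = Σ (x_i·y_{i+1} − x_{i+1}·y_i), indices taken mod 8.
A_1→A_2: (9.5)(2) − (6)(4) = -5
A_2→A_3: (6)(-6.5) − (-8)(2) = -23
A_3→A_4: (-8)(-3) − (-10)(-6.5) = -41
A_4→A_5: (-10)(6) − (-7.5)(-3) = -82.5
A_5→A_6: (-7.5)(10) − (7)(6) = -117
A_6→A_7: (7)(9) − (8.5)(10) = -22
A_7→A_8: (8.5)(7) − (10)(9) = -30.5
A_8→A_1: (10)(4) − (9.5)(7) = -26.5
Σ = -347.5
Signed area = Σ/2 = -173.75 (negative ⇒ clockwise traversal).

-173.75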